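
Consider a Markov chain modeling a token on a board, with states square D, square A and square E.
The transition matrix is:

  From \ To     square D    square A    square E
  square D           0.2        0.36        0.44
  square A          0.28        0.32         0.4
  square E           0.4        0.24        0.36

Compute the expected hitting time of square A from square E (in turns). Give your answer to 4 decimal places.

3.5714

Let t(s) be the expected number of turns to first reach square A from state s, with t(square A) = 0. Conditioning on the first turn:
t(square D) = 1 + 0.2·t(square D) + 0.44·t(square E)
t(square E) = 1 + 0.4·t(square D) + 0.36·t(square E)
Solving: t(square D) = 3.2143, t(square E) = 3.5714.
Expected turns from square E to square A: 3.5714.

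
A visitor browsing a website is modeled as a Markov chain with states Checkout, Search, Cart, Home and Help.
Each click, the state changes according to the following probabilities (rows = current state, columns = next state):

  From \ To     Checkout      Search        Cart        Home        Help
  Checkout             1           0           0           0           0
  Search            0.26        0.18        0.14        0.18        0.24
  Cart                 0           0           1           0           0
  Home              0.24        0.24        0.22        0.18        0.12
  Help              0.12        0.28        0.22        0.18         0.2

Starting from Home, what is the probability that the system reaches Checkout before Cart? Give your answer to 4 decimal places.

0.5281

Let h(s) be the probability of absorption at Checkout starting from transient state s. Then h(Checkout) = 1 and h(Cart) = 0. By first-step analysis:
h(Search) = 0.26·1 + 0.18·h(Search) + 0.14·0 + 0.18·h(Home) + 0.24·h(Help)
h(Home) = 0.24·1 + 0.24·h(Search) + 0.22·0 + 0.18·h(Home) + 0.12·h(Help)
h(Help) = 0.12·1 + 0.28·h(Search) + 0.22·0 + 0.18·h(Home) + 0.2·h(Help)
Solving: h(Search) = 0.5701, h(Home) = 0.5281, h(Help) = 0.4683.
Starting from Home, the probability is 0.5281.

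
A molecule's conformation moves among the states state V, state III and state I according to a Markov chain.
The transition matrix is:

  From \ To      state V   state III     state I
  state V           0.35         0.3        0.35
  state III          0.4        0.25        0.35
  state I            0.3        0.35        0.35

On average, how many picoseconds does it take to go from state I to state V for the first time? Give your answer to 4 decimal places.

Let t(s) be the expected number of picoseconds to first reach state V from state s, with t(state V) = 0. Conditioning on the first picosecond:
t(state III) = 1 + 0.25·t(state III) + 0.35·t(state I)
t(state I) = 1 + 0.35·t(state III) + 0.35·t(state I)
Solving: t(state III) = 2.7397, t(state I) = 3.0137.
Expected picoseconds from state I to state V: 3.0137.

3.0137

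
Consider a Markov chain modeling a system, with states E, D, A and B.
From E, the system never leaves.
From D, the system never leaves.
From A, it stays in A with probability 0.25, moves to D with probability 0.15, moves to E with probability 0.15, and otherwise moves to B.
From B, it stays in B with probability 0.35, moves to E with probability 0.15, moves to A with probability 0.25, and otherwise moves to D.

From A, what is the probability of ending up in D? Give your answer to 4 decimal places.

0.5600

Let h(s) be the probability of absorption at D starting from transient state s. Then h(D) = 1 and h(E) = 0. By first-step analysis:
h(A) = 0.15·0 + 0.15·1 + 0.25·h(A) + 0.45·h(B)
h(B) = 0.15·0 + 0.25·1 + 0.25·h(A) + 0.35·h(B)
Solving: h(A) = 0.5600, h(B) = 0.6000.
Starting from A, the probability is 0.5600.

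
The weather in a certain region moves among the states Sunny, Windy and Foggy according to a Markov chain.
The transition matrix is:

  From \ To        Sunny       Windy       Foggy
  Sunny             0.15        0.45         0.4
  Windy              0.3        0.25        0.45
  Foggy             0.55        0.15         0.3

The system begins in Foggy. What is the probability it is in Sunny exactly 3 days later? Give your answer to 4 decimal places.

Propagate the distribution vector 3 days from Foggy.
After 0 days: (0.0000, 0.0000, 1.0000)
After 1 day: (0.5500, 0.1500, 0.3000)
After 2 days: (0.2925, 0.3300, 0.3775)
After 3 days: (0.3505, 0.2708, 0.3788)
P(in Sunny after 3 days) = 0.3505

0.3505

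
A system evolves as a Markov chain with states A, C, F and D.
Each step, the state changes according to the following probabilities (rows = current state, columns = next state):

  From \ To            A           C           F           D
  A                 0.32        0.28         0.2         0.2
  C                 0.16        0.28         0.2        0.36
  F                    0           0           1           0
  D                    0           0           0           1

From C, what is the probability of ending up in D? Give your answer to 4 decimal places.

Let h(s) be the probability of absorption at D starting from transient state s. Then h(D) = 1 and h(F) = 0. By first-step analysis:
h(A) = 0.32·h(A) + 0.28·h(C) + 0.2·0 + 0.2·1
h(C) = 0.16·h(A) + 0.28·h(C) + 0.2·0 + 0.36·1
Solving: h(A) = 0.5504, h(C) = 0.6223.
Starting from C, the probability is 0.6223.

0.6223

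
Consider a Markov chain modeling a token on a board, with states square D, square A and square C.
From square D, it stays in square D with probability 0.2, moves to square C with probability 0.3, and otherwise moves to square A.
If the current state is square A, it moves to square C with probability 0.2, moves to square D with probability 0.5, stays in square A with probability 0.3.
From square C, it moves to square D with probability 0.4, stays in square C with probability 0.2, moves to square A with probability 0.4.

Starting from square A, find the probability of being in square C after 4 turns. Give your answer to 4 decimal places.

Propagate the distribution vector 4 turns from square A.
After 0 turns: (0.0000, 1.0000, 0.0000)
After 1 turn: (0.5000, 0.3000, 0.2000)
After 2 turns: (0.3300, 0.4200, 0.2500)
After 3 turns: (0.3760, 0.3910, 0.2330)
After 4 turns: (0.3639, 0.3985, 0.2376)
P(in square C after 4 turns) = 0.2376

0.2376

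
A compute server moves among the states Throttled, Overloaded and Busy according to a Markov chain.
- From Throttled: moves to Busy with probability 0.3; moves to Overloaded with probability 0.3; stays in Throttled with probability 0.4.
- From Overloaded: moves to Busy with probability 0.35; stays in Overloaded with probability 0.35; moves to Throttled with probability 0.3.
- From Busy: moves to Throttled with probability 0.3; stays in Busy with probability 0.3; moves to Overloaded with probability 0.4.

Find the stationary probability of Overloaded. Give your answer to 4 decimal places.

Let the stationary distribution be π with π = πP and π_1 + π_2 + π_3 = 1.
π_1 = 0.4·π_1 + 0.3·π_2 + 0.3·π_3
π_2 = 0.3·π_1 + 0.35·π_2 + 0.4·π_3
Solving with the normalization constraint gives π = (0.3333, 0.3492, 0.3175).
So the stationary probability of Overloaded is 0.3492.

0.3492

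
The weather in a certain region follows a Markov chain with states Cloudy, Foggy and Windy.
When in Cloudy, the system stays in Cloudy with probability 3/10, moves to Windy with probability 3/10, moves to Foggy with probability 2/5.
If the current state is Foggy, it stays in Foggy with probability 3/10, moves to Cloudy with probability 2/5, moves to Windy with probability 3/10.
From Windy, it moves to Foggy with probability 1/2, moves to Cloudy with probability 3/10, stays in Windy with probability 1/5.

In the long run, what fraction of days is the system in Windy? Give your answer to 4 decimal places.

0.2727

Let the stationary distribution be π with π = πP and π_1 + π_2 + π_3 = 1.
π_1 = 0.3·π_1 + 0.4·π_2 + 0.3·π_3
π_2 = 0.4·π_1 + 0.3·π_2 + 0.5·π_3
Solving with the normalization constraint gives π = (0.3388, 0.3884, 0.2727).
So the stationary probability of Windy is 0.2727.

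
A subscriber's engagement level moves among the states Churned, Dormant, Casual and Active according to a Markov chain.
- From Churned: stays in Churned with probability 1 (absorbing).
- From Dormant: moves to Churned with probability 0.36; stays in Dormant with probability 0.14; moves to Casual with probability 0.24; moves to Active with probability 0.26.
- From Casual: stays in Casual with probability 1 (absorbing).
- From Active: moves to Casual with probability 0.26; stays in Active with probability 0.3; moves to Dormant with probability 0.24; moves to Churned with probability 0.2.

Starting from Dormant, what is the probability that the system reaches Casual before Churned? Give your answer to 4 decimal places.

0.4366

Let h(s) be the probability of absorption at Casual starting from transient state s. Then h(Casual) = 1 and h(Churned) = 0. By first-step analysis:
h(Dormant) = 0.36·0 + 0.14·h(Dormant) + 0.24·1 + 0.26·h(Active)
h(Active) = 0.2·0 + 0.24·h(Dormant) + 0.26·1 + 0.3·h(Active)
Solving: h(Dormant) = 0.4366, h(Active) = 0.5211.
Starting from Dormant, the probability is 0.4366.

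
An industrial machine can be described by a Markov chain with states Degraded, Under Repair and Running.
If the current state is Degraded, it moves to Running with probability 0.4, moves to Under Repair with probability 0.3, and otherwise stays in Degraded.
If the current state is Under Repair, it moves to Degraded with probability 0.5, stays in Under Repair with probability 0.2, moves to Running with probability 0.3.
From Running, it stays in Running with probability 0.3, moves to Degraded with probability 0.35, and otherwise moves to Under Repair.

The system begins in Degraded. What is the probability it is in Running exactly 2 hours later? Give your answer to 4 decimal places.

Sum over the intermediate state after 1 hour:
P = P(Degraded→Degraded)·P(Degraded→Running) + P(Degraded→Under Repair)·P(Under Repair→Running) + P(Degraded→Running)·P(Running→Running)
  = 0.3×0.4 + 0.3×0.3 + 0.4×0.3
  = 0.1200 + 0.0900 + 0.1200 = 0.3300

0.3300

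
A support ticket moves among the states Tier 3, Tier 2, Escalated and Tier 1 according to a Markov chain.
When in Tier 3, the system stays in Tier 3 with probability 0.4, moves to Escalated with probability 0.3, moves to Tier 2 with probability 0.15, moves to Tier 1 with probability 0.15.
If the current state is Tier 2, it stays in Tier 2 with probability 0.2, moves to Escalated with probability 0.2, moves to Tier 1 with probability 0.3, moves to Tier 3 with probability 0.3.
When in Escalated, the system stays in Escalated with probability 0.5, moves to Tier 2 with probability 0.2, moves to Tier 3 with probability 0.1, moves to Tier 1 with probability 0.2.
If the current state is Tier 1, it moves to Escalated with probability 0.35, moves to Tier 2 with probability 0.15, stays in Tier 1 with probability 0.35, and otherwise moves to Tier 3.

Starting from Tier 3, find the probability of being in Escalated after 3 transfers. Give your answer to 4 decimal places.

0.3641

Propagate the distribution vector 3 transfers from Tier 3.
After 0 transfers: (1.0000, 0.0000, 0.0000, 0.0000)
After 1 transfer: (0.4000, 0.1500, 0.3000, 0.1500)
After 2 transfers: (0.2575, 0.1725, 0.3525, 0.2175)
After 3 transfers: (0.2226, 0.1763, 0.3641, 0.2370)
P(in Escalated after 3 transfers) = 0.3641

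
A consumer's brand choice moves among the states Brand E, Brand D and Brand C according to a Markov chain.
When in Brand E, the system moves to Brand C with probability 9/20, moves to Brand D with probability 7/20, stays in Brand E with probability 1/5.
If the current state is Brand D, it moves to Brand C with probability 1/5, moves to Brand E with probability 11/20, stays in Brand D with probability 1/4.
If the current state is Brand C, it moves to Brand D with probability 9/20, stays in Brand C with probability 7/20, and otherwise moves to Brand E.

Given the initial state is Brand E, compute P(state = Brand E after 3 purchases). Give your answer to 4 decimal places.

0.3260

Propagate the distribution vector 3 purchases from Brand E.
After 0 purchases: (1.0000, 0.0000, 0.0000)
After 1 purchase: (0.2000, 0.3500, 0.4500)
After 2 purchases: (0.3225, 0.3600, 0.3175)
After 3 purchases: (0.3260, 0.3458, 0.3283)
P(in Brand E after 3 purchases) = 0.3260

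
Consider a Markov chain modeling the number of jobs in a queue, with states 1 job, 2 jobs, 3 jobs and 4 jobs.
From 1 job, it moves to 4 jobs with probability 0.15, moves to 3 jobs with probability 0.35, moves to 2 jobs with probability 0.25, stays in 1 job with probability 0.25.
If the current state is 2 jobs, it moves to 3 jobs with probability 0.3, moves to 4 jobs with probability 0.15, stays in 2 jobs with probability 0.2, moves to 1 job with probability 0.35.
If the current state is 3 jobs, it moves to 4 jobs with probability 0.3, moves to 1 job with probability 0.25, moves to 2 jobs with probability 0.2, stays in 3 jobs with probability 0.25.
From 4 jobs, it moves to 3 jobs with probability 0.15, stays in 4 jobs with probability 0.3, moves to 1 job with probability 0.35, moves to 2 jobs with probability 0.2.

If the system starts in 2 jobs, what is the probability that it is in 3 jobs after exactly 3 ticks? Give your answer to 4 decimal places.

Propagate the distribution vector 3 ticks from 2 jobs.
After 0 ticks: (0.0000, 1.0000, 0.0000, 0.0000)
After 1 tick: (0.3500, 0.2000, 0.3000, 0.1500)
After 2 ticks: (0.2850, 0.2175, 0.2800, 0.2175)
After 3 ticks: (0.2935, 0.2143, 0.2676, 0.2246)
P(in 3 jobs after 3 ticks) = 0.2676

0.2676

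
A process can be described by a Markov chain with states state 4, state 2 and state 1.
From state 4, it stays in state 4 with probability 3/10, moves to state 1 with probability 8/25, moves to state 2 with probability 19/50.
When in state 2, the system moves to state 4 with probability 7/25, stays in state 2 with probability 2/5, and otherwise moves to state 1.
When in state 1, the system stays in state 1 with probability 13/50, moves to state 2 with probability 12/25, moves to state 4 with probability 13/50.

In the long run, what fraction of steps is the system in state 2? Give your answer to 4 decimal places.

Let the stationary distribution be π with π = πP and π_1 + π_2 + π_3 = 1.
π_1 = 0.3·π_1 + 0.28·π_2 + 0.26·π_3
π_2 = 0.38·π_1 + 0.4·π_2 + 0.48·π_3
Solving with the normalization constraint gives π = (0.2796, 0.4186, 0.3019).
So the stationary probability of state 2 is 0.4186.

0.4186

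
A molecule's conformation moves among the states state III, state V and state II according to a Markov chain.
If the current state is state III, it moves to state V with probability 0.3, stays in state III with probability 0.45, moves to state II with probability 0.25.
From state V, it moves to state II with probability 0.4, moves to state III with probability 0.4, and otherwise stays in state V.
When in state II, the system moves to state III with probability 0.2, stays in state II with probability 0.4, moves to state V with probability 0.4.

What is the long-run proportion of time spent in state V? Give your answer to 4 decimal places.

0.3043

Let the stationary distribution be π with π = πP and π_1 + π_2 + π_3 = 1.
π_1 = 0.45·π_1 + 0.4·π_2 + 0.2·π_3
π_2 = 0.3·π_1 + 0.2·π_2 + 0.4·π_3
Solving with the normalization constraint gives π = (0.3478, 0.3043, 0.3478).
So the stationary probability of state V is 0.3043.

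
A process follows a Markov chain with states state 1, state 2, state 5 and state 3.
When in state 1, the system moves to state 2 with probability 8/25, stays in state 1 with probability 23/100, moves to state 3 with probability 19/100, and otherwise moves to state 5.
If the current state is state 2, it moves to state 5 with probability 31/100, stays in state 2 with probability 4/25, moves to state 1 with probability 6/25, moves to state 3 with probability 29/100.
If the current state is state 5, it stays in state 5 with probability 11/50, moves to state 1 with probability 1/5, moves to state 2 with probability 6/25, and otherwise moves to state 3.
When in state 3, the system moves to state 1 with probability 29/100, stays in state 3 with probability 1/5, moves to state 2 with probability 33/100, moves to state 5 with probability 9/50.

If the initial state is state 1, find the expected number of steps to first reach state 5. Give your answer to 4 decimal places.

3.9018

Let t(s) be the expected number of steps to first reach state 5 from state s, with t(state 5) = 0. Conditioning on the first step:
t(state 1) = 1 + 0.23·t(state 1) + 0.32·t(state 2) + 0.19·t(state 3)
t(state 2) = 1 + 0.24·t(state 1) + 0.16·t(state 2) + 0.29·t(state 3)
t(state 3) = 1 + 0.29·t(state 1) + 0.33·t(state 2) + 0.2·t(state 3)
Solving: t(state 1) = 3.9018, t(state 2) = 3.7607, t(state 3) = 4.2157.
Expected steps from state 1 to state 5: 3.9018.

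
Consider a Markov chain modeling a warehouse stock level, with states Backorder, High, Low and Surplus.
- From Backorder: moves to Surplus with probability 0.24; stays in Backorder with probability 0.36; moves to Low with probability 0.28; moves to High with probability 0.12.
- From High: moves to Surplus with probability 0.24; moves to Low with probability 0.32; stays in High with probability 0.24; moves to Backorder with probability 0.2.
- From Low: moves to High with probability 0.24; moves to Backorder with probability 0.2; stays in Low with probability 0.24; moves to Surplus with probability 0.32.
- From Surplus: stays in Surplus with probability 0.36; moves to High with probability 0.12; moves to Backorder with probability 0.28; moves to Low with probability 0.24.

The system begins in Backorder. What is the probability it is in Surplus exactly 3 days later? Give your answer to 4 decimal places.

0.2961

Propagate the distribution vector 3 days from Backorder.
After 0 days: (1.0000, 0.0000, 0.0000, 0.0000)
After 1 day: (0.3600, 0.1200, 0.2800, 0.2400)
After 2 days: (0.2768, 0.1680, 0.2640, 0.2912)
After 3 days: (0.2676, 0.1718, 0.2645, 0.2961)
P(in Surplus after 3 days) = 0.2961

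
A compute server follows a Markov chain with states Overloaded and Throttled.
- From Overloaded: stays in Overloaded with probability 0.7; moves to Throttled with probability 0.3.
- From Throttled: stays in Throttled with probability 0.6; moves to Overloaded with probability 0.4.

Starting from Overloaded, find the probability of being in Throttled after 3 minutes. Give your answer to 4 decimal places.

0.4170

Propagate the distribution vector 3 minutes from Overloaded.
After 0 minutes: (1.0000, 0.0000)
After 1 minute: (0.7000, 0.3000)
After 2 minutes: (0.6100, 0.3900)
After 3 minutes: (0.5830, 0.4170)
P(in Throttled after 3 minutes) = 0.4170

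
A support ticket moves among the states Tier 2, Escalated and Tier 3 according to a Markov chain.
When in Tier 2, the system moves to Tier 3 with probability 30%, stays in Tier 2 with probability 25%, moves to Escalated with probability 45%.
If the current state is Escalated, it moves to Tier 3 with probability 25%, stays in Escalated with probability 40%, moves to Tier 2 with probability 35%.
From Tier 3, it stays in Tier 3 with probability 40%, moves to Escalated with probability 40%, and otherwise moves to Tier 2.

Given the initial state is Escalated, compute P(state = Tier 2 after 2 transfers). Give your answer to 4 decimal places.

Sum over the intermediate state after 1 transfer:
P = P(Escalated→Tier 2)·P(Tier 2→Tier 2) + P(Escalated→Escalated)·P(Escalated→Tier 2) + P(Escalated→Tier 3)·P(Tier 3→Tier 2)
  = 0.35×0.25 + 0.4×0.35 + 0.25×0.2
  = 0.0875 + 0.1400 + 0.0500 = 0.2775

0.2775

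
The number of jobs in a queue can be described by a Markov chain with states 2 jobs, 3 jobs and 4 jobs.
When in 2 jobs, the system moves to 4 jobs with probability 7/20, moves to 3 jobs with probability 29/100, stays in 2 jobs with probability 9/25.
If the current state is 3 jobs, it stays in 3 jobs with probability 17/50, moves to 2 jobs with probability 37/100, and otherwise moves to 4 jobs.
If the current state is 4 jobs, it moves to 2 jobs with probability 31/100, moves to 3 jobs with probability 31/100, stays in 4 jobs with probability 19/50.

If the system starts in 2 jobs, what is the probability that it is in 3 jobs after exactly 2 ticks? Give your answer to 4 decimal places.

Sum over the intermediate state after 1 tick:
P = P(2 jobs→2 jobs)·P(2 jobs→3 jobs) + P(2 jobs→3 jobs)·P(3 jobs→3 jobs) + P(2 jobs→4 jobs)·P(4 jobs→3 jobs)
  = 0.36×0.29 + 0.29×0.34 + 0.35×0.31
  = 0.1044 + 0.0986 + 0.1085 = 0.3115

0.3115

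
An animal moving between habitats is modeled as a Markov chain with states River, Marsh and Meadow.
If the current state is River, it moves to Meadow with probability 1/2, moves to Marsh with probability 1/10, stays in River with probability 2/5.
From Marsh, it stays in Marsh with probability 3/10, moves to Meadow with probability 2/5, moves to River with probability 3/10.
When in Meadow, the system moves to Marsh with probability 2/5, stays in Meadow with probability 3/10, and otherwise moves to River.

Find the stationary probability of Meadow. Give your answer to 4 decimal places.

Let the stationary distribution be π with π = πP and π_1 + π_2 + π_3 = 1.
π_1 = 0.4·π_1 + 0.3·π_2 + 0.3·π_3
π_2 = 0.1·π_1 + 0.3·π_2 + 0.4·π_3
Solving with the normalization constraint gives π = (0.3333, 0.2727, 0.3939).
So the stationary probability of Meadow is 0.3939.

0.3939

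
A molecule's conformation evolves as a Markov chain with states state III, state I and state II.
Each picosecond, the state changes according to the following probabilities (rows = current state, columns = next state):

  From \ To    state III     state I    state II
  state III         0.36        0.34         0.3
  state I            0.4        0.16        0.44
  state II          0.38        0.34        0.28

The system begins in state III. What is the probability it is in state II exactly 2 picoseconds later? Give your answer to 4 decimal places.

Sum over the intermediate state after 1 picosecond:
P = P(state III→state III)·P(state III→state II) + P(state III→state I)·P(state I→state II) + P(state III→state II)·P(state II→state II)
  = 0.36×0.3 + 0.34×0.44 + 0.3×0.28
  = 0.1080 + 0.1496 + 0.0840 = 0.3416

0.3416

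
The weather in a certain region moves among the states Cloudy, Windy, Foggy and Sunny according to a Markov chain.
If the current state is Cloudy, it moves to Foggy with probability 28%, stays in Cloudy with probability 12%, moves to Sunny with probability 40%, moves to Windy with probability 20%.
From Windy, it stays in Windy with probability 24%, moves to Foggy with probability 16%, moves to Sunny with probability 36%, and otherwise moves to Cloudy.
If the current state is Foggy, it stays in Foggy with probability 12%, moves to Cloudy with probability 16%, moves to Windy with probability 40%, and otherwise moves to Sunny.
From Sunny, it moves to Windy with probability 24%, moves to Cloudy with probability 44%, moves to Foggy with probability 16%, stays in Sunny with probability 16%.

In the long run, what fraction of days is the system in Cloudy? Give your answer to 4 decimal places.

0.2552

Let the stationary distribution be π with π = πP and π_1 + π_2 + π_3 + π_4 = 1.
π_1 = 0.12·π_1 + 0.24·π_2 + 0.16·π_3 + 0.44·π_4
π_2 = 0.2·π_1 + 0.24·π_2 + 0.4·π_3 + 0.24·π_4
π_3 = 0.28·π_1 + 0.16·π_2 + 0.12·π_3 + 0.16·π_4
Solving with the normalization constraint gives π = (0.2552, 0.2591, 0.1833, 0.3024).
So the stationary probability of Cloudy is 0.2552.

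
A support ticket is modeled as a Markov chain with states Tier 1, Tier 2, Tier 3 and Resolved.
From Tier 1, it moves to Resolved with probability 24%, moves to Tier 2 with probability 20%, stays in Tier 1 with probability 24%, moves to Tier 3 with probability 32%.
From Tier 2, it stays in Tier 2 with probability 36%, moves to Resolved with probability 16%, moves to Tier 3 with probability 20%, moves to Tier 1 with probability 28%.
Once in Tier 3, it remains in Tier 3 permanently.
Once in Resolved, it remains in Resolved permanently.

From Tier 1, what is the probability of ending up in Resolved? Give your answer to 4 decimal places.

Let h(s) be the probability of absorption at Resolved starting from transient state s. Then h(Resolved) = 1 and h(Tier 3) = 0. By first-step analysis:
h(Tier 1) = 0.24·h(Tier 1) + 0.2·h(Tier 2) + 0.32·0 + 0.24·1
h(Tier 2) = 0.28·h(Tier 1) + 0.36·h(Tier 2) + 0.2·0 + 0.16·1
Solving: h(Tier 1) = 0.4312, h(Tier 2) = 0.4387.
Starting from Tier 1, the probability is 0.4312.

0.4312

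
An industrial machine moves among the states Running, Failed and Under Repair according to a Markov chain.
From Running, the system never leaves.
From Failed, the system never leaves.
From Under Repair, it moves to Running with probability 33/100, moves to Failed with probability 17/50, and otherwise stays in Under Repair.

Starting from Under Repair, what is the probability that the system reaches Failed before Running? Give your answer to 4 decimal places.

Let h(s) be the probability of absorption at Failed starting from transient state s. Then h(Failed) = 1 and h(Running) = 0. By first-step analysis:
h(Under Repair) = 0.33·0 + 0.34·1 + 0.33·h(Under Repair)
Solving: h(Under Repair) = 0.5075.
Starting from Under Repair, the probability is 0.5075.

0.5075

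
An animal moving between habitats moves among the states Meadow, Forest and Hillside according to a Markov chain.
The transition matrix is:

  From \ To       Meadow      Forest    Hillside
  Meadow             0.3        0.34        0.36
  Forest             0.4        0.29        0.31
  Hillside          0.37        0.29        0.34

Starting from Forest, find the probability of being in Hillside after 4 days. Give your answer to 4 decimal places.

0.3379

Propagate the distribution vector 4 days from Forest.
After 0 days: (0.0000, 1.0000, 0.0000)
After 1 day: (0.4000, 0.2900, 0.3100)
After 2 days: (0.3507, 0.3100, 0.3393)
After 3 days: (0.3548, 0.3075, 0.3377)
After 4 days: (0.3544, 0.3077, 0.3379)
P(in Hillside after 4 days) = 0.3379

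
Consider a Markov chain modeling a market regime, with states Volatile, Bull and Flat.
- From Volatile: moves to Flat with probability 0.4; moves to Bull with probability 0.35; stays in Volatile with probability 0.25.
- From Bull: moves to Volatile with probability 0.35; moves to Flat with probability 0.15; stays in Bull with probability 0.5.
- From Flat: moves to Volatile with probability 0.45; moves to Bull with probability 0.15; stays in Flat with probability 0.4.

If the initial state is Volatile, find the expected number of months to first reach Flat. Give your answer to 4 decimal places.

3.3663

Let t(s) be the expected number of months to first reach Flat from state s, with t(Flat) = 0. Conditioning on the first month:
t(Volatile) = 1 + 0.25·t(Volatile) + 0.35·t(Bull)
t(Bull) = 1 + 0.35·t(Volatile) + 0.5·t(Bull)
Solving: t(Volatile) = 3.3663, t(Bull) = 4.3564.
Expected months from Volatile to Flat: 3.3663.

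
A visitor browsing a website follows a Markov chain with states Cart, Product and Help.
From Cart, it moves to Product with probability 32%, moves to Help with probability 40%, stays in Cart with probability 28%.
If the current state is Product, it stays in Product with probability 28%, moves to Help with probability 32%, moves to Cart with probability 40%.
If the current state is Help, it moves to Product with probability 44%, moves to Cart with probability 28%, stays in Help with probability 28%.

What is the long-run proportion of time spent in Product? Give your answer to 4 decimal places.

Let the stationary distribution be π with π = πP and π_1 + π_2 + π_3 = 1.
π_1 = 0.28·π_1 + 0.4·π_2 + 0.28·π_3
π_2 = 0.32·π_1 + 0.28·π_2 + 0.44·π_3
Solving with the normalization constraint gives π = (0.3215, 0.3460, 0.3324).
So the stationary probability of Product is 0.3460.

0.3460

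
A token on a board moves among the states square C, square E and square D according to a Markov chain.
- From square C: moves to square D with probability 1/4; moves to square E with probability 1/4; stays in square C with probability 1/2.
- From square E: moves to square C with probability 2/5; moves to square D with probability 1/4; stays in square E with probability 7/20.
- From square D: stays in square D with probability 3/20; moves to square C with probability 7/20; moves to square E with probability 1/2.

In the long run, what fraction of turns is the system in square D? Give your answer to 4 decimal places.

0.2273

Let the stationary distribution be π with π = πP and π_1 + π_2 + π_3 = 1.
π_1 = 0.5·π_1 + 0.4·π_2 + 0.35·π_3
π_2 = 0.25·π_1 + 0.35·π_2 + 0.5·π_3
Solving with the normalization constraint gives π = (0.4318, 0.3409, 0.2273).
So the stationary probability of square D is 0.2273.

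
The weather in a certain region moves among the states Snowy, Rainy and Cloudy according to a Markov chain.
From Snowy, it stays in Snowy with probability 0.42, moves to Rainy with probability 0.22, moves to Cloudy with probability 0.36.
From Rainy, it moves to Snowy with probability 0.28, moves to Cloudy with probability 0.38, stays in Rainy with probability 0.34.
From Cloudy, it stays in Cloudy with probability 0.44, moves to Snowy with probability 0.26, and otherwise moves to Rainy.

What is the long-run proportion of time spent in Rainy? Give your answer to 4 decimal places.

Let the stationary distribution be π with π = πP and π_1 + π_2 + π_3 = 1.
π_1 = 0.42·π_1 + 0.28·π_2 + 0.26·π_3
π_2 = 0.22·π_1 + 0.34·π_2 + 0.3·π_3
Solving with the normalization constraint gives π = (0.3163, 0.2861, 0.3975).
So the stationary probability of Rainy is 0.2861.

0.2861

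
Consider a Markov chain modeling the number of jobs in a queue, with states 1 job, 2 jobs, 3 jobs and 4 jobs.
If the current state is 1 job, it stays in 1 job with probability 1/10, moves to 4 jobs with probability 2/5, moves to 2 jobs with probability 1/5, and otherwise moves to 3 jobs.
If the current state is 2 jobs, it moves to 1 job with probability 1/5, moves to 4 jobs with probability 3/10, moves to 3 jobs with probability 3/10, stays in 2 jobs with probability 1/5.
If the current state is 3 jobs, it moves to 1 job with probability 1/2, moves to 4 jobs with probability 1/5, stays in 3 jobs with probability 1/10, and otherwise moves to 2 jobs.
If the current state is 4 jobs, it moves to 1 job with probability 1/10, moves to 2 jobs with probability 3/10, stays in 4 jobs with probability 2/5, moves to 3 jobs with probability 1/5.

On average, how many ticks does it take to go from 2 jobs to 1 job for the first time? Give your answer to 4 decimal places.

Let t(s) be the expected number of ticks to first reach 1 job from state s, with t(1 job) = 0. Conditioning on the first tick:
t(2 jobs) = 1 + 0.2·t(2 jobs) + 0.3·t(3 jobs) + 0.3·t(4 jobs)
t(3 jobs) = 1 + 0.2·t(2 jobs) + 0.1·t(3 jobs) + 0.2·t(4 jobs)
t(4 jobs) = 1 + 0.3·t(2 jobs) + 0.2·t(3 jobs) + 0.4·t(4 jobs)
Solving: t(2 jobs) = 4.2292, t(3 jobs) = 3.1225, t(4 jobs) = 4.8221.
Expected ticks from 2 jobs to 1 job: 4.2292.

4.2292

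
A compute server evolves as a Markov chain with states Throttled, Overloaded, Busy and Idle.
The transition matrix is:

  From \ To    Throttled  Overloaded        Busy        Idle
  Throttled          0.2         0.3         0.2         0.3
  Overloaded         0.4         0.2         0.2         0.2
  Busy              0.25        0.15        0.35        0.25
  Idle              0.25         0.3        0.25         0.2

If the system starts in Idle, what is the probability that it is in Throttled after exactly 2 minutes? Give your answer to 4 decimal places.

Propagate the distribution vector 2 minutes from Idle.
After 0 minutes: (0.0000, 0.0000, 0.0000, 1.0000)
After 1 minute: (0.2500, 0.3000, 0.2500, 0.2000)
After 2 minutes: (0.2825, 0.2325, 0.2475, 0.2375)
P(in Throttled after 2 minutes) = 0.2825

0.2825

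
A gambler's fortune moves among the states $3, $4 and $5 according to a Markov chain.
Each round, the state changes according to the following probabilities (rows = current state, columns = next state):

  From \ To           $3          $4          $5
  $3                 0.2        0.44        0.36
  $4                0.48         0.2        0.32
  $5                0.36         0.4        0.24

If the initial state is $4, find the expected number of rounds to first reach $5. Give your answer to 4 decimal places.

2.9851

Let t(s) be the expected number of rounds to first reach $5 from state s, with t($5) = 0. Conditioning on the first round:
t($3) = 1 + 0.2·t($3) + 0.44·t($4)
t($4) = 1 + 0.48·t($3) + 0.2·t($4)
Solving: t($3) = 2.8918, t($4) = 2.9851.
Expected rounds from $4 to $5: 2.9851.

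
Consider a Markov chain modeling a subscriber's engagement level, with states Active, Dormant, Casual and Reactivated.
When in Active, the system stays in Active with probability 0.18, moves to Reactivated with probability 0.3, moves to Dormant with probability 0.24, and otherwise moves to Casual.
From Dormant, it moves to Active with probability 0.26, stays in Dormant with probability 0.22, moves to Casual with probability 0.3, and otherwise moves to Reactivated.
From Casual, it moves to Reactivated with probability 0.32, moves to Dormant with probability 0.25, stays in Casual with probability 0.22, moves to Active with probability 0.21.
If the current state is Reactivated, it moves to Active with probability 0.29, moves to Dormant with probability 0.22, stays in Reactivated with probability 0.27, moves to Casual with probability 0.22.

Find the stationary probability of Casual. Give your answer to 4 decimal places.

Let the stationary distribution be π with π = πP and π_1 + π_2 + π_3 + π_4 = 1.
π_1 = 0.18·π_1 + 0.26·π_2 + 0.21·π_3 + 0.29·π_4
π_2 = 0.24·π_1 + 0.22·π_2 + 0.25·π_3 + 0.22·π_4
π_3 = 0.28·π_1 + 0.3·π_2 + 0.22·π_3 + 0.22·π_4
Solving with the normalization constraint gives π = (0.2368, 0.2323, 0.2528, 0.2781).
So the stationary probability of Casual is 0.2528.

0.2528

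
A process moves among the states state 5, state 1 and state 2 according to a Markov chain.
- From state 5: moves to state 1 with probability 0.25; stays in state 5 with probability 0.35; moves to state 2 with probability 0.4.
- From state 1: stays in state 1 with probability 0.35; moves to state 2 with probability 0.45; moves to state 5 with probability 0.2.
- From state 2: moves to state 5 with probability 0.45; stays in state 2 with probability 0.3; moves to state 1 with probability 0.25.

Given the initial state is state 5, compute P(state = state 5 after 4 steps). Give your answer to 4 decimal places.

Propagate the distribution vector 4 steps from state 5.
After 0 steps: (1.0000, 0.0000, 0.0000)
After 1 step: (0.3500, 0.2500, 0.4000)
After 2 steps: (0.3525, 0.2750, 0.3725)
After 3 steps: (0.3460, 0.2775, 0.3765)
After 4 steps: (0.3460, 0.2778, 0.3762)
P(in state 5 after 4 steps) = 0.3460

0.3460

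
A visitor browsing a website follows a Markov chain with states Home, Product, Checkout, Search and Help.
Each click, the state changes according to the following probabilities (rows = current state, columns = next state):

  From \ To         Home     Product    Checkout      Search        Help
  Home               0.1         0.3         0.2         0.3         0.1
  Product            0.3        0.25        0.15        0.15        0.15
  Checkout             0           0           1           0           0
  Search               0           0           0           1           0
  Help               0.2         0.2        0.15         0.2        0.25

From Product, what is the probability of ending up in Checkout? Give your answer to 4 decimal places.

Let h(s) be the probability of absorption at Checkout starting from transient state s. Then h(Checkout) = 1 and h(Search) = 0. By first-step analysis:
h(Home) = 0.1·h(Home) + 0.3·h(Product) + 0.2·1 + 0.3·0 + 0.1·h(Help)
h(Product) = 0.3·h(Home) + 0.25·h(Product) + 0.15·1 + 0.15·0 + 0.15·h(Help)
h(Help) = 0.2·h(Home) + 0.2·h(Product) + 0.15·1 + 0.2·0 + 0.25·h(Help)
Solving: h(Home) = 0.4224, h(Product) = 0.4558, h(Help) = 0.4342.
Starting from Product, the probability is 0.4558.

0.4558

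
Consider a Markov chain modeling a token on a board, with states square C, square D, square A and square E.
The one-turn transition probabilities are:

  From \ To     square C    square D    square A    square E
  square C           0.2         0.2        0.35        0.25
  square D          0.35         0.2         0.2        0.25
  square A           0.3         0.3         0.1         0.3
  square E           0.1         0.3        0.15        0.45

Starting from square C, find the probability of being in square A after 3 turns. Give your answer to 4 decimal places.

0.2019

Propagate the distribution vector 3 turns from square C.
After 0 turns: (1.0000, 0.0000, 0.0000, 0.0000)
After 1 turn: (0.2000, 0.2000, 0.3500, 0.2500)
After 2 turns: (0.2400, 0.2600, 0.1825, 0.3175)
After 3 turns: (0.2255, 0.2500, 0.2019, 0.3226)
P(in square A after 3 turns) = 0.2019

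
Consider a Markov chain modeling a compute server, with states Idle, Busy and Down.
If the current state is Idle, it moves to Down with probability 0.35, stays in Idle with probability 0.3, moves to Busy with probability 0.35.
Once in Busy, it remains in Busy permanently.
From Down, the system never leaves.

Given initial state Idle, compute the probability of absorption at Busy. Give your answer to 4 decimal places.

Let h(s) be the probability of absorption at Busy starting from transient state s. Then h(Busy) = 1 and h(Down) = 0. By first-step analysis:
h(Idle) = 0.3·h(Idle) + 0.35·1 + 0.35·0
Solving: h(Idle) = 0.5000.
Starting from Idle, the probability is 0.5000.

0.5000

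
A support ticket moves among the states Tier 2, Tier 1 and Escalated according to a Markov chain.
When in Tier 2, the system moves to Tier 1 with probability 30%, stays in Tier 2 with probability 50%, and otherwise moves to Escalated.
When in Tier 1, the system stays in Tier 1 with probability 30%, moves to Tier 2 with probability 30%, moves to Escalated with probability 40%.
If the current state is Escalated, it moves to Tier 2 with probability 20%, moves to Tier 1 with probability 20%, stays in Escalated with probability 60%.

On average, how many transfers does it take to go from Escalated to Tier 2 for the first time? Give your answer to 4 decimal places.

Let t(s) be the expected number of transfers to first reach Tier 2 from state s, with t(Tier 2) = 0. Conditioning on the first transfer:
t(Tier 1) = 1 + 0.3·t(Tier 1) + 0.4·t(Escalated)
t(Escalated) = 1 + 0.2·t(Tier 1) + 0.6·t(Escalated)
Solving: t(Tier 1) = 4.0000, t(Escalated) = 4.5000.
Expected transfers from Escalated to Tier 2: 4.5000.

4.5000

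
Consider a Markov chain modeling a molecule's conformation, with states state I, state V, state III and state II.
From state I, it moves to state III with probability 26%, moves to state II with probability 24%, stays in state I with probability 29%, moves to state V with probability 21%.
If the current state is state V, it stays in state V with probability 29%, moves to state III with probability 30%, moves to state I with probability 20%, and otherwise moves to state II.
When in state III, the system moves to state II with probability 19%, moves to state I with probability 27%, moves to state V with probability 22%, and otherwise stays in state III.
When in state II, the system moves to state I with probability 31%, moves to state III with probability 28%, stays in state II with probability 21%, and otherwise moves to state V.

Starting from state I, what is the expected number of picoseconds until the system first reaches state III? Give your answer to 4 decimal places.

Let t(s) be the expected number of picoseconds to first reach state III from state s, with t(state III) = 0. Conditioning on the first picosecond:
t(state I) = 1 + 0.29·t(state I) + 0.21·t(state V) + 0.24·t(state II)
t(state V) = 1 + 0.2·t(state I) + 0.29·t(state V) + 0.21·t(state II)
t(state II) = 1 + 0.31·t(state I) + 0.2·t(state V) + 0.21·t(state II)
Solving: t(state I) = 3.6555, t(state V) = 3.4988, t(state II) = 3.5860.
Expected picoseconds from state I to state III: 3.6555.

3.6555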